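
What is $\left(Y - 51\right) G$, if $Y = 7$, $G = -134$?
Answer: $5896$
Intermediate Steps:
$\left(Y - 51\right) G = \left(7 - 51\right) \left(-134\right) = \left(-44\right) \left(-134\right) = 5896$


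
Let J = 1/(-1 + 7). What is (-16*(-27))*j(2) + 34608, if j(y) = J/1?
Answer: 34680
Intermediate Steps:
J = 1/6 ≈ 0.16667
j(y) = 1/6 (j(y) = (1/6)/1 = (1/6)*1 = 1/6)
(-16*(-27))*j(2) + 34608 = -16*(-27)*(1/6) + 34608 = 432*(1/6) + 34608 = 72 + 34608 = 34680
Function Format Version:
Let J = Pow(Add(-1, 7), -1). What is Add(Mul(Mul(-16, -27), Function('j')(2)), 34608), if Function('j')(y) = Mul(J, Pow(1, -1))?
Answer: 34680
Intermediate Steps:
J = Rational(1, 6) (J = Pow(6, -1) = Rational(1, 6) ≈ 0.16667)
Function('j')(y) = Rational(1, 6) (Function('j')(y) = Mul(Rational(1, 6), Pow(1, -1)) = Mul(Rational(1, 6), 1) = Rational(1, 6))
Add(Mul(Mul(-16, -27), Function('j')(2)), 34608) = Add(Mul(Mul(-16, -27), Rational(1, 6)), 34608) = Add(Mul(432, Rational(1, 6)), 34608) = Add(72, 34608) = 34680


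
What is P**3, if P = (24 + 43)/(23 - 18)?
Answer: 300763/125 ≈ 2406.1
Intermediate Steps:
P = 67/5 ≈ 13.400
P**3 = (67/5)**3 = 300763/125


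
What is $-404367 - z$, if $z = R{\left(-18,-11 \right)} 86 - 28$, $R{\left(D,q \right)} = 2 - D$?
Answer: $-406059$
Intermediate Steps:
$z = 1692$ ($z = \left(2 - -18\right) 86 - 28 = \left(2 + 18\right) 86 - 28 = 20 \cdot 86 - 28 = 1720 - 28 = 1692$)
$-404367 - z = -404367 - 1692 = -406059$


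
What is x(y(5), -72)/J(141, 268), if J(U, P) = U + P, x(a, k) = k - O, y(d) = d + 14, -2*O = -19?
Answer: -163/818 ≈ -0.19927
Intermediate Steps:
O = 19/2 (O = -½*(-19) = 19/2 ≈ 9.5000)
y(d) = 14 + d
x(a, k) = -19/2 + k (x(a, k) = k - 1*19/2 = k - 19/2 = -19/2 + k)
J(U, P) = P + U
x(y(5), -72)/J(141, 268) = (-19/2 - 72)/(268 + 141) = -163/2/409 = -163/2*1/409 = -163/818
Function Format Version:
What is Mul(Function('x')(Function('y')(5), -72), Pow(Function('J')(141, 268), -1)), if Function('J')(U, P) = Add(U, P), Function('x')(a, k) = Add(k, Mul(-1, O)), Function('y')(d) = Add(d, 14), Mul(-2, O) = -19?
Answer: Rational(-163, 818) ≈ -0.19927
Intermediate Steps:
O = Rational(19, 2) (O = Mul(Rational(-1, 2), -19) = Rational(19, 2) ≈ 9.5000)
Function('y')(d) = Add(14, d)
Function('x')(a, k) = Add(Rational(-19, 2), k) (Function('x')(a, k) = Add(k, Mul(-1, Rational(19, 2))) = Add(k, Rational(-19, 2)) = Add(Rational(-19, 2), k))
Function('J')(U, P) = Add(P, U)
Mul(Function('x')(Function('y')(5), -72), Pow(Function('J')(141, 268), -1)) = Mul(Add(Rational(-19, 2), -72), Pow(Add(268, 141), -1)) = Mul(Rational(-163, 2), Pow(409, -1)) = Mul(Rational(-163, 2), Rational(1, 409)) = Rational(-163, 818)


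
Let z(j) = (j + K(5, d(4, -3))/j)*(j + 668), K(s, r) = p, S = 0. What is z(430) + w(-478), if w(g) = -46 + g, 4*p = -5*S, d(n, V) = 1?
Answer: 471616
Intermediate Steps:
p = 0 (p = (-5*0)/4 = (¼)*0 = 0)
K(s, r) = 0
z(j) = j*(668 + j) (z(j) = (j + 0/j)*(j + 668) = (j + 0)*(668 + j) = j*(668 + j))
z(430) + w(-478) = 430*(668 + 430) + (-46 - 478) = 430*1098 - 524 = 472140 - 524 = 471616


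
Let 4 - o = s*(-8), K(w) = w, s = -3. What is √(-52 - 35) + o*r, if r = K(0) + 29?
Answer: -580 + I*√87 ≈ -580.0 + 9.3274*I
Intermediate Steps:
o = -20 (o = 4 - (-3)*(-8) = 4 - 1*24 = 4 - 24 = -20)
r = 29 (r = 0 + 29 = 29)
√(-52 - 35) + o*r = √(-52 - 35) - 20*29 = √(-87) - 580 = I*√87 - 580 = -580 + I*√87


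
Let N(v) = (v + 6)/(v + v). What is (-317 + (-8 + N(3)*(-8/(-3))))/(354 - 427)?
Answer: 321/73 ≈ 4.3973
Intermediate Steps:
N(v) = (6 + v)/(2*v) (N(v) = (6 + v)/((2*v)) = (6 + v)*(1/(2*v)) = (6 + v)/(2*v))
(-317 + (-8 + N(3)*(-8/(-3))))/(354 - 427) = (-317 + (-8 + ((½)*(6 + 3)/3)*(-8/(-3))))/(354 - 427) = (-317 + (-8 + ((½)*(⅓)*9)*(-8*(-⅓))))/(-73) = (-317 + (-8 + (3/2)*(8/3)))*(-1/73) = (-317 + (-8 + 4))*(-1/73) = (-317 - 4)*(-1/73) = -321*(-1/73) = 321/73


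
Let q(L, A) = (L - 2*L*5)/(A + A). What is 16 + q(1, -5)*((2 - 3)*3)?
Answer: 133/10 ≈ 13.300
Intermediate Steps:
q(L, A) = -9*L/(2*A) (q(L, A) = (L - 10*L)/((2*A)) = (-9*L)*(1/(2*A)) = -9*L/(2*A))
16 + q(1, -5)*((2 - 3)*3) = 16 + (-9/2*1/(-5))*((2 - 3)*3) = 16 + (-9/2*1*(-1/5))*(-1*3) = 16 + (9/10)*(-3) = 16 - 27/10 = 133/10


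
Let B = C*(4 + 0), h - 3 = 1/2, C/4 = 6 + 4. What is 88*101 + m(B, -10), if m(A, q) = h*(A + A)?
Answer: 10008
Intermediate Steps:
C = 40 (C = 4*(6 + 4) = 4*10 = 40)
h = 7/2 (h = 3 + 1/2 = 3 + ½ = 7/2 ≈ 3.5000)
B = 160 (B = 40*(4 + 0) = 40*4 = 160)
m(A, q) = 7*A (m(A, q) = 7*(A + A)/2 = 7*(2*A)/2 = 7*A)
88*101 + m(B, -10) = 88*101 + 7*160 = 8888 + 1120 = 10008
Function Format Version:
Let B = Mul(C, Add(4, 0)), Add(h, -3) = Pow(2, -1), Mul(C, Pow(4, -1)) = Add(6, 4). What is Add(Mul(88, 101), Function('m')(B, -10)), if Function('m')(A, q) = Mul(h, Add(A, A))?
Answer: 10008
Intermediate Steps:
C = 40 (C = Mul(4, Add(6, 4)) = Mul(4, 10) = 40)
h = Rational(7, 2) (h = Add(3, Pow(2, -1)) = Add(3, Rational(1, 2)) = Rational(7, 2) ≈ 3.5000)
B = 160 (B = Mul(40, Add(4, 0)) = Mul(40, 4) = 160)
Function('m')(A, q) = Mul(7, A) (Function('m')(A, q) = Mul(Rational(7, 2), Add(A, A)) = Mul(Rational(7, 2), Mul(2, A)) = Mul(7, A))
Add(Mul(88, 101), Function('m')(B, -10)) = Add(Mul(88, 101), Mul(7, 160)) = Add(8888, 1120) = 10008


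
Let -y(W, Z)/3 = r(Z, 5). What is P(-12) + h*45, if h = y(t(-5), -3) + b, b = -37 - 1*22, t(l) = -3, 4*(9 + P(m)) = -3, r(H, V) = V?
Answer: -13359/4 ≈ -3339.8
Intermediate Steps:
P(m) = -39/4 (P(m) = -9 + (¼)*(-3) = -9 - ¾ = -39/4)
y(W, Z) = -15 (y(W, Z) = -3*5 = -15)
b = -59 (b = -37 - 22 = -59)
h = -74 (h = -15 - 59 = -74)
P(-12) + h*45 = -39/4 - 74*45 = -39/4 - 3330 = -13359/4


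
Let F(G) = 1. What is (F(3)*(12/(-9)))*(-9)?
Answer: 12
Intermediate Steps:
(F(3)*(12/(-9)))*(-9) = (1*(12/(-9)))*(-9) = (1*(12*(-1/9)))*(-9) = (1*(-4/3))*(-9) = -4/3*(-9) = 12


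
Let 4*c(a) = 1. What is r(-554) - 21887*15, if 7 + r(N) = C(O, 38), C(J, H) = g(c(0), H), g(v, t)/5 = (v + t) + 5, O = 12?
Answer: -1312383/4 ≈ -3.2810e+5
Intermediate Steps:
c(a) = ¼ (c(a) = (¼)*1 = ¼)
g(v, t) = 25 + 5*t + 5*v (g(v, t) = 5*((v + t) + 5) = 5*((t + v) + 5) = 5*(5 + t + v) = 25 + 5*t + 5*v)
C(J, H) = 105/4 + 5*H (C(J, H) = 25 + 5*H + 5*(¼) = 25 + 5*H + 5/4 = 105/4 + 5*H)
r(N) = 837/4 (r(N) = -7 + (105/4 + 5*38) = -7 + (105/4 + 190) = -7 + 865/4 = 837/4)
r(-554) - 21887*15 = 837/4 - 21887*15 = 837/4 - 1*328305 = 837/4 - 328305 = -1312383/4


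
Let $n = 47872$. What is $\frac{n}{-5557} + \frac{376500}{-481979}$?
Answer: $- \frac{25165509188}{2678357303} \approx -9.3959$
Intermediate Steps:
$\frac{n}{-5557} + \frac{376500}{-481979} = \frac{47872}{-5557} + \frac{376500}{-481979} = 47872 \left(- \frac{1}{5557}\right) + 376500 \left(- \frac{1}{481979}\right) = - \frac{47872}{5557} - \frac{376500}{481979} = - \frac{25165509188}{2678357303}$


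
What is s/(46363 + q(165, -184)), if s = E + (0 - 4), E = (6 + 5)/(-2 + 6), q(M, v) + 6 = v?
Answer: -5/184692 ≈ -2.7072e-5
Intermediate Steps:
q(M, v) = -6 + v
E = 11/4 ≈ 2.7500
s = -5/4 (s = 11/4 + (0 - 4) = 11/4 - 4 = -5/4 ≈ -1.2500)
s/(46363 + q(165, -184)) = -5/4/(46363 + (-6 - 184)) = -5/4/(46363 - 190) = -5/4/46173 = (1/46173)*(-5/4) = -5/184692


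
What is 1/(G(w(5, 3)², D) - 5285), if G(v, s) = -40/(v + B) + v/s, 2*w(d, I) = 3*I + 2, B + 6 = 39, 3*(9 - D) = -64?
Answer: -92092/486672621 ≈ -0.00018923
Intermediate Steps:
D = 91/3 (D = 9 - ⅓*(-64) = 9 + 64/3 = 91/3 ≈ 30.333)
B = 33 (B = -6 + 39 = 33)
w(d, I) = 1 + 3*I/2 (w(d, I) = (3*I + 2)/2 = (2 + 3*I)/2 = 1 + 3*I/2)
G(v, s) = -40/(33 + v) + v/s (G(v, s) = -40/(v + 33) + v/s = -40/(33 + v) + v/s)
1/(G(w(5, 3)², D) - 5285) = 1/((((1 + (3/2)*3)²)² - 40*91/3 + 33*(1 + (3/2)*3)²)/((91/3)*(33 + (1 + (3/2)*3)²)) - 5285) = 1/(3*(((1 + 9/2)²)² - 3640/3 + 33*(1 + 9/2)²)/(91*(33 + (1 + 9/2)²)) - 5285) = 1/(3*(((11/2)²)² - 3640/3 + 33*(11/2)²)/(91*(33 + (11/2)²)) - 5285) = 1/(3*((121/4)² - 3640/3 + 33*(121/4))/(91*(33 + 121/4)) - 5285) = 1/(3*(14641/16 - 3640/3 + 3993/4)/(91*(253/4)) - 5285) = 1/((3/91)*(4/253)*(33599/48) - 5285) = 1/(33599/92092 - 5285) = 1/(-486672621/92092) = -92092/486672621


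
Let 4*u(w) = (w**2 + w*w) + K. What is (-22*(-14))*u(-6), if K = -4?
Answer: 5236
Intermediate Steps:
u(w) = -1 + w**2/2 (u(w) = ((w**2 + w*w) - 4)/4 = ((w**2 + w**2) - 4)/4 = (2*w**2 - 4)/4 = (-4 + 2*w**2)/4 = -1 + w**2/2)
(-22*(-14))*u(-6) = (-22*(-14))*(-1 + (1/2)*(-6)**2) = 308*(-1 + (1/2)*36) = 308*(-1 + 18) = 308*17 = 5236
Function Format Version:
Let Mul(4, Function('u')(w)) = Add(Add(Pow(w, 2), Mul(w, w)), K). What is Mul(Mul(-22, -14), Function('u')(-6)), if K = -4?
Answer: 5236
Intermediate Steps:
Function('u')(w) = Add(-1, Mul(Rational(1, 2), Pow(w, 2))) (Function('u')(w) = Mul(Rational(1, 4), Add(Add(Pow(w, 2), Mul(w, w)), -4)) = Mul(Rational(1, 4), Add(Add(Pow(w, 2), Pow(w, 2)), -4)) = Mul(Rational(1, 4), Add(Mul(2, Pow(w, 2)), -4)) = Mul(Rational(1, 4), Add(-4, Mul(2, Pow(w, 2)))) = Add(-1, Mul(Rational(1, 2), Pow(w, 2))))
Mul(Mul(-22, -14), Function('u')(-6)) = Mul(Mul(-22, -14), Add(-1, Mul(Rational(1, 2), Pow(-6, 2)))) = Mul(308, Add(-1, Mul(Rational(1, 2), 36))) = Mul(308, Add(-1, 18)) = Mul(308, 17) = 5236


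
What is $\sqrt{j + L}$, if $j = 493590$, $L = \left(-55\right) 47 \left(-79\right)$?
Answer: $\sqrt{697805} \approx 835.35$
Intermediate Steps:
$L = 204215$ ($L = \left(-2585\right) \left(-79\right) = 204215$)
$\sqrt{j + L} = \sqrt{493590 + 204215} = \sqrt{697805}$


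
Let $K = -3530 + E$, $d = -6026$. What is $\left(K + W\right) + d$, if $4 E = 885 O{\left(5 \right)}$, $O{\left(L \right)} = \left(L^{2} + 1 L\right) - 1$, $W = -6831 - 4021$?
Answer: $- \frac{55967}{4} \approx -13992.0$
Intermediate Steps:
$W = -10852$ ($W = -6831 - 4021 = -10852$)
$O{\left(L \right)} = -1 + L + L^{2}$ ($O{\left(L \right)} = \left(L^{2} + L\right) - 1 = \left(L + L^{2}\right) - 1 = -1 + L + L^{2}$)
$E = \frac{25665}{4}$ ($E = \frac{885 \left(-1 + 5 + 5^{2}\right)}{4} = \frac{885 \left(-1 + 5 + 25\right)}{4} = \frac{885 \cdot 29}{4} = \frac{1}{4} \cdot 25665 = \frac{25665}{4} \approx 6416.3$)
$K = \frac{11545}{4}$ ($K = -3530 + \frac{25665}{4} = \frac{11545}{4} \approx 2886.3$)
$\left(K + W\right) + d = \left(\frac{11545}{4} - 10852\right) - 6026 = - \frac{31863}{4} - 6026 = - \frac{55967}{4}$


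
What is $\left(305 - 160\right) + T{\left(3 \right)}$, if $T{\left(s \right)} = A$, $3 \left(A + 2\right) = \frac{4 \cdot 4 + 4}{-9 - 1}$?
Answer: $\frac{427}{3} \approx 142.33$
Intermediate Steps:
$A = - \frac{8}{3}$ ($A = -2 + \frac{\left(4 \cdot 4 + 4\right) \frac{1}{-9 - 1}}{3} = -2 + \frac{\left(16 + 4\right) \frac{1}{-10}}{3} = -2 + \frac{20 \left(- \frac{1}{10}\right)}{3} = -2 + \frac{1}{3} \left(-2\right) = -2 - \frac{2}{3} = - \frac{8}{3} \approx -2.6667$)
$T{\left(s \right)} = - \frac{8}{3}$
$\left(305 - 160\right) + T{\left(3 \right)} = \left(305 - 160\right) - \frac{8}{3} = 145 - \frac{8}{3} = \frac{427}{3}$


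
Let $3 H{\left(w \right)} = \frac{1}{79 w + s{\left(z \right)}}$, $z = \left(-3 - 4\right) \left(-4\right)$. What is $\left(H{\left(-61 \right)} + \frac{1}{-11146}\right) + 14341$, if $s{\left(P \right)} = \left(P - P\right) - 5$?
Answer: $\frac{1156636858687}{80652456} \approx 14341.0$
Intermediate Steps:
$z = 28$ ($z = \left(-7\right) \left(-4\right) = 28$)
$s{\left(P \right)} = -5$ ($s{\left(P \right)} = 0 - 5 = -5$)
$H{\left(w \right)} = \frac{1}{3 \left(-5 + 79 w\right)}$ ($H{\left(w \right)} = \frac{1}{3 \left(79 w - 5\right)} = \frac{1}{3 \left(-5 + 79 w\right)}$)
$\left(H{\left(-61 \right)} + \frac{1}{-11146}\right) + 14341 = \left(\frac{1}{3 \left(-5 + 79 \left(-61\right)\right)} + \frac{1}{-11146}\right) + 14341 = \left(\frac{1}{3 \left(-5 - 4819\right)} - \frac{1}{11146}\right) + 14341 = \left(\frac{1}{3 \left(-4824\right)} - \frac{1}{11146}\right) + 14341 = \left(\frac{1}{3} \left(- \frac{1}{4824}\right) - \frac{1}{11146}\right) + 14341 = \left(- \frac{1}{14472} - \frac{1}{11146}\right) + 14341 = - \frac{12809}{80652456} + 14341 = \frac{1156636858687}{80652456}$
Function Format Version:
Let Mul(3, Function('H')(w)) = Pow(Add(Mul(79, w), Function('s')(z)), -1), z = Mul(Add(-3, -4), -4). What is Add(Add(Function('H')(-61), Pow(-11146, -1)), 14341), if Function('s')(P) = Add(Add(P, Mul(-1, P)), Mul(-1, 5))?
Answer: Rational(1156636858687, 80652456) ≈ 14341.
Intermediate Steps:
z = 28 (z = Mul(-7, -4) = 28)
Function('s')(P) = -5 (Function('s')(P) = Add(0, -5) = -5)
Function('H')(w) = Mul(Rational(1, 3), Pow(Add(-5, Mul(79, w)), -1)) (Function('H')(w) = Mul(Rational(1, 3), Pow(Add(Mul(79, w), -5), -1)) = Mul(Rational(1, 3), Pow(Add(-5, Mul(79, w)), -1)))
Add(Add(Function('H')(-61), Pow(-11146, -1)), 14341) = Add(Add(Mul(Rational(1, 3), Pow(Add(-5, Mul(79, -61)), -1)), Pow(-11146, -1)), 14341) = Add(Add(Mul(Rational(1, 3), Pow(Add(-5, -4819), -1)), Rational(-1, 11146)), 14341) = Add(Add(Mul(Rational(1, 3), Pow(-4824, -1)), Rational(-1, 11146)), 14341) = Add(Add(Mul(Rational(1, 3), Rational(-1, 4824)), Rational(-1, 11146)), 14341) = Add(Add(Rational(-1, 14472), Rational(-1, 11146)), 14341) = Add(Rational(-12809, 80652456), 14341) = Rational(1156636858687, 80652456)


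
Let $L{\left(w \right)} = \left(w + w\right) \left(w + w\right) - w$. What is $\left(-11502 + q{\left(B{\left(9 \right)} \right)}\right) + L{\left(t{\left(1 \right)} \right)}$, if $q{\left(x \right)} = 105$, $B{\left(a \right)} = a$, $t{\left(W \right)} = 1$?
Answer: $-11394$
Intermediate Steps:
$L{\left(w \right)} = - w + 4 w^{2}$ ($L{\left(w \right)} = 2 w 2 w - w = 4 w^{2} - w = - w + 4 w^{2}$)
$\left(-11502 + q{\left(B{\left(9 \right)} \right)}\right) + L{\left(t{\left(1 \right)} \right)} = \left(-11502 + 105\right) + 1 \left(-1 + 4 \cdot 1\right) = -11397 + 1 \left(-1 + 4\right) = -11397 + 1 \cdot 3 = -11397 + 3 = -11394$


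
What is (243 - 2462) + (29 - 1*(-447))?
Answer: -1743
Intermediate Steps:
(243 - 2462) + (29 - 1*(-447)) = -2219 + (29 + 447) = -2219 + 476 = -1743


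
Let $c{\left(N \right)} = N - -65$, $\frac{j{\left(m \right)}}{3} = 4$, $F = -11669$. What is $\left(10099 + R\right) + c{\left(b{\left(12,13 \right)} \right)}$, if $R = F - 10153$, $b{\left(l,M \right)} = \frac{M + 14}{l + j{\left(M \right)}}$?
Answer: $- \frac{93255}{8} \approx -11657.0$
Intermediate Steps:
$j{\left(m \right)} = 12$ ($j{\left(m \right)} = 3 \cdot 4 = 12$)
$b{\left(l,M \right)} = \frac{14 + M}{12 + l}$ ($b{\left(l,M \right)} = \frac{M + 14}{l + 12} = \frac{14 + M}{12 + l}$)
$R = -21822$ ($R = -11669 - 10153 = -21822$)
$c{\left(N \right)} = 65 + N$ ($c{\left(N \right)} = N + 65 = 65 + N$)
$\left(10099 + R\right) + c{\left(b{\left(12,13 \right)} \right)} = \left(10099 - 21822\right) + \left(65 + \frac{14 + 13}{12 + 12}\right) = -11723 + \left(65 + \frac{1}{24} \cdot 27\right) = -11723 + \left(65 + \frac{9}{8}\right) = -11723 + \frac{529}{8} = - \frac{93255}{8}$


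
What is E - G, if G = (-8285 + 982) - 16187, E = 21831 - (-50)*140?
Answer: 52321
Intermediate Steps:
E = 28831 (E = 21831 - 1*(-7000) = 21831 + 7000 = 28831)
G = -23490 (G = -7303 - 16187 = -23490)
E - G = 28831 - 1*(-23490) = 28831 + 23490 = 52321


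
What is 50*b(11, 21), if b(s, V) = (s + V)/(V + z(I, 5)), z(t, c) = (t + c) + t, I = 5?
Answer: 400/9 ≈ 44.444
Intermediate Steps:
z(t, c) = c + 2*t (z(t, c) = (c + t) + t = c + 2*t)
b(s, V) = (V + s)/(15 + V) (b(s, V) = (s + V)/(V + (5 + 2*5)) = (V + s)/(V + (5 + 10)) = (V + s)/(V + 15) = (V + s)/(15 + V))
50*b(11, 21) = 50*((21 + 11)/(15 + 21)) = 50*(32/36) = 50*((1/36)*32) = 50*(8/9) = 400/9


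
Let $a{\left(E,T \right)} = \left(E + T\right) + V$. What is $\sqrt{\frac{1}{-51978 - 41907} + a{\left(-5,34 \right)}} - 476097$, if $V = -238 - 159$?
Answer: $-476097 + \frac{i \sqrt{3243696800685}}{93885} \approx -4.761 \cdot 10^{5} + 19.183 i$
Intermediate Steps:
$V = -397$ ($V = -238 - 159 = -397$)
$a{\left(E,T \right)} = -397 + E + T$ ($a{\left(E,T \right)} = \left(E + T\right) - 397 = -397 + E + T$)
$\sqrt{\frac{1}{-51978 - 41907} + a{\left(-5,34 \right)}} - 476097 = \sqrt{\frac{1}{-51978 - 41907} - 368} - 476097 = \sqrt{\frac{1}{-93885} - 368} - 476097 = \sqrt{- \frac{1}{93885} - 368} - 476097 = \sqrt{- \frac{34549681}{93885}} - 476097 = \frac{i \sqrt{3243696800685}}{93885} - 476097 = -476097 + \frac{i \sqrt{3243696800685}}{93885}$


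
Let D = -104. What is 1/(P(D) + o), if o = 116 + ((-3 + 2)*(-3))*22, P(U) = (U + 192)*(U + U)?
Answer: -1/18122 ≈ -5.5182e-5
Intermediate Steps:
P(U) = 2*U*(192 + U) (P(U) = (192 + U)*(2*U) = 2*U*(192 + U))
o = 182 (o = 116 - 1*(-3)*22 = 116 + 3*22 = 116 + 66 = 182)
1/(P(D) + o) = 1/(2*(-104)*(192 - 104) + 182) = 1/(2*(-104)*88 + 182) = 1/(-18304 + 182) = 1/(-18122) = -1/18122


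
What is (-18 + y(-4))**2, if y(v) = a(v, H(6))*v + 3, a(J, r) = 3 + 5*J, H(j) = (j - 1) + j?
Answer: 2809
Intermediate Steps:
H(j) = -1 + 2*j (H(j) = (-1 + j) + j = -1 + 2*j)
y(v) = 3 + v*(3 + 5*v) (y(v) = (3 + 5*v)*v + 3 = v*(3 + 5*v) + 3 = 3 + v*(3 + 5*v))
(-18 + y(-4))**2 = (-18 + (3 - 4*(3 + 5*(-4))))**2 = (-18 + (3 - 4*(3 - 20)))**2 = (-18 + (3 - 4*(-17)))**2 = (-18 + (3 + 68))**2 = (-18 + 71)**2 = 53**2 = 2809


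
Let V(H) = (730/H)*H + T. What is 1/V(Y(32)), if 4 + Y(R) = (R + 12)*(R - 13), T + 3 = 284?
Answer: 1/1011 ≈ 0.00098912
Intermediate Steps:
T = 281 (T = -3 + 284 = 281)
Y(R) = -4 + (-13 + R)*(12 + R) (Y(R) = -4 + (R + 12)*(R - 13) = -4 + (12 + R)*(-13 + R) = -4 + (-13 + R)*(12 + R))
V(H) = 1011 (V(H) = (730/H)*H + 281 = 730 + 281 = 1011)
1/V(Y(32)) = 1/1011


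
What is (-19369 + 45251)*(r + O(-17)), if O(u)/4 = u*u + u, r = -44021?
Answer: -1111191906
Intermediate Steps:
O(u) = 4*u + 4*u² (O(u) = 4*(u*u + u) = 4*(u² + u) = 4*(u + u²) = 4*u + 4*u²)
(-19369 + 45251)*(r + O(-17)) = (-19369 + 45251)*(-44021 + 4*(-17)*(1 - 17)) = 25882*(-44021 + 4*(-17)*(-16)) = 25882*(-44021 + 1088) = 25882*(-42933) = -1111191906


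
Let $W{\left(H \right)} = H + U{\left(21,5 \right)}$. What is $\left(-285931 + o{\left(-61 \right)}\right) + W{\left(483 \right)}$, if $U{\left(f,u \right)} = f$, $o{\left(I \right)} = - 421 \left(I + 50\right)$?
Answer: $-280796$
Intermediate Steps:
$o{\left(I \right)} = -21050 - 421 I$ ($o{\left(I \right)} = - 421 \left(50 + I\right) = -21050 - 421 I$)
$W{\left(H \right)} = 21 + H$ ($W{\left(H \right)} = H + 21 = 21 + H$)
$\left(-285931 + o{\left(-61 \right)}\right) + W{\left(483 \right)} = \left(-285931 - -4631\right) + \left(21 + 483\right) = \left(-285931 + \left(-21050 + 25681\right)\right) + 504 = \left(-285931 + 4631\right) + 504 = -281300 + 504 = -280796$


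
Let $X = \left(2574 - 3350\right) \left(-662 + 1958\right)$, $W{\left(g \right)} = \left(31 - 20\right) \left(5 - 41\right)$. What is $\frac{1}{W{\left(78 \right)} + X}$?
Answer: $- \frac{1}{1006092} \approx -9.9394 \cdot 10^{-7}$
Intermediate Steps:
$W{\left(g \right)} = -396$ ($W{\left(g \right)} = 11 \left(-36\right) = -396$)
$X = -1005696$ ($X = \left(-776\right) 1296 = -1005696$)
$\frac{1}{W{\left(78 \right)} + X} = \frac{1}{-396 - 1005696} = \frac{1}{-1006092} = - \frac{1}{1006092}$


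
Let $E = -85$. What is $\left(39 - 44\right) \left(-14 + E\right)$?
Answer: $495$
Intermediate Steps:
$\left(39 - 44\right) \left(-14 + E\right) = \left(39 - 44\right) \left(-14 - 85\right) = \left(39 - 44\right) \left(-99\right) = \left(-5\right) \left(-99\right) = 495$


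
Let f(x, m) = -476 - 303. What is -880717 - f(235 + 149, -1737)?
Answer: -879938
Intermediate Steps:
f(x, m) = -779
-880717 - f(235 + 149, -1737) = -880717 - 1*(-779) = -880717 + 779 = -879938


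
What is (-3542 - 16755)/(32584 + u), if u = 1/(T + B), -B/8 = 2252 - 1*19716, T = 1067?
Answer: -2857391363/4587142937 ≈ -0.62291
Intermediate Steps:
B = 139712 (B = -8*(2252 - 1*19716) = -8*(2252 - 19716) = -8*(-17464) = 139712)
u = 1/140779 (u = 1/(1067 + 139712) = 1/140779 ≈ 7.1033e-6)
(-3542 - 16755)/(32584 + u) = (-3542 - 16755)/(32584 + 1/140779) = -20297/4587142937/140779 = -20297*140779/4587142937 = -2857391363/4587142937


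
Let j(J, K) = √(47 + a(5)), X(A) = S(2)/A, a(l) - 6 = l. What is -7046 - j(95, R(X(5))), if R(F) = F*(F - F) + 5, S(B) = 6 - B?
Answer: -7046 - √58 ≈ -7053.6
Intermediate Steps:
a(l) = 6 + l
X(A) = 4/A (X(A) = (6 - 1*2)/A = (6 - 2)/A = 4/A)
R(F) = 5 (R(F) = F*0 + 5 = 0 + 5 = 5)
j(J, K) = √58 (j(J, K) = √(47 + (6 + 5)) = √(47 + 11) = √58)
-7046 - j(95, R(X(5))) = -7046 - √58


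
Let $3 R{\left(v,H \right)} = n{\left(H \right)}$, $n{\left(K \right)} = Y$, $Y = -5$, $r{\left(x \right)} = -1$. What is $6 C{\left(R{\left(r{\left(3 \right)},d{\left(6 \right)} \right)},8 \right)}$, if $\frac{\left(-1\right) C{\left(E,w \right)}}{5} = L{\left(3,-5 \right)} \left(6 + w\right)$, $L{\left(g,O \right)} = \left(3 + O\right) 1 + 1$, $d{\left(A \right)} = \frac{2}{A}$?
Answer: $420$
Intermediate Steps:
$n{\left(K \right)} = -5$
$R{\left(v,H \right)} = - \frac{5}{3}$ ($R{\left(v,H \right)} = \frac{1}{3} \left(-5\right) = - \frac{5}{3}$)
$L{\left(g,O \right)} = 4 + O$ ($L{\left(g,O \right)} = \left(3 + O\right) + 1 = 4 + O$)
$C{\left(E,w \right)} = 30 + 5 w$ ($C{\left(E,w \right)} = - 5 \left(4 - 5\right) \left(6 + w\right) = - 5 \left(- (6 + w)\right) = - 5 \left(-6 - w\right) = 30 + 5 w$)
$6 C{\left(R{\left(r{\left(3 \right)},d{\left(6 \right)} \right)},8 \right)} = 6 \left(30 + 5 \cdot 8\right) = 6 \left(30 + 40\right) = 6 \cdot 70 = 420$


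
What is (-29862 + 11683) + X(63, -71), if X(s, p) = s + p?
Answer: -18187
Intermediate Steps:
X(s, p) = p + s
(-29862 + 11683) + X(63, -71) = (-29862 + 11683) + (-71 + 63) = -18179 - 8 = -18187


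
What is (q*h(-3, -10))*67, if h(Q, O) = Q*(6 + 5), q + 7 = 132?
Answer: -276375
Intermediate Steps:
q = 125 (q = -7 + 132 = 125)
h(Q, O) = 11*Q (h(Q, O) = Q*11 = 11*Q)
(q*h(-3, -10))*67 = (125*(11*(-3)))*67 = (125*(-33))*67 = -4125*67 = -276375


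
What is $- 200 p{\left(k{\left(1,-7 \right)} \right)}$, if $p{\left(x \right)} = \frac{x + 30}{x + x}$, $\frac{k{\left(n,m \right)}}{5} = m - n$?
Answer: $-25$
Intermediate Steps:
$k{\left(n,m \right)} = - 5 n + 5 m$ ($k{\left(n,m \right)} = 5 \left(m - n\right) = - 5 n + 5 m$)
$p{\left(x \right)} = \frac{30 + x}{2 x}$
$- 200 p{\left(k{\left(1,-7 \right)} \right)} = - 200 \frac{30 + \left(\left(-5\right) 1 + 5 \left(-7\right)\right)}{2 \left(\left(-5\right) 1 + 5 \left(-7\right)\right)} = - 200 \frac{30 - 40}{2 \left(-5 - 35\right)} = - 200 \frac{30 - 40}{2 \left(-40\right)} = - 200 \cdot \frac{1}{2} \left(- \frac{1}{40}\right) \left(-10\right) = \left(-200\right) \frac{1}{8} = -25$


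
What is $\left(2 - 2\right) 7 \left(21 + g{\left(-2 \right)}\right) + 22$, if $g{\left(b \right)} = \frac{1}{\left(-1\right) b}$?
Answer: $22$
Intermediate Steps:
$g{\left(b \right)} = - \frac{1}{b}$
$\left(2 - 2\right) 7 \left(21 + g{\left(-2 \right)}\right) + 22 = \left(2 - 2\right) 7 \left(21 - \frac{1}{-2}\right) + 22 = 0 \cdot 7 \left(21 - - \frac{1}{2}\right) + 22 = 0 \left(21 + \frac{1}{2}\right) + 22 = 0 \cdot \frac{43}{2} + 22 = 0 + 22 = 22$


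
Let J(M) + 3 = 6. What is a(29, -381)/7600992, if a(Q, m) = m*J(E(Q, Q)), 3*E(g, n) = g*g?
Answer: -381/2533664 ≈ -0.00015038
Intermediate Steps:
E(g, n) = g**2/3 (E(g, n) = (g*g)/3 = g**2/3)
J(M) = 3 (J(M) = -3 + 6 = 3)
a(Q, m) = 3*m (a(Q, m) = m*3 = 3*m)
a(29, -381)/7600992 = (3*(-381))/7600992 = -1143*1/7600992 = -381/2533664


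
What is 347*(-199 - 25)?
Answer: -77728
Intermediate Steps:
347*(-199 - 25) = 347*(-224) = -77728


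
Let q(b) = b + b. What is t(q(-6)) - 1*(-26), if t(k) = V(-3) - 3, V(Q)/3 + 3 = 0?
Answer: 14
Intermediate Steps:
V(Q) = -9 (V(Q) = -9 + 3*0 = -9 + 0 = -9)
q(b) = 2*b
t(k) = -12 (t(k) = -9 - 3 = -12)
t(q(-6)) - 1*(-26) = -12 - 1*(-26) = -12 + 26 = 14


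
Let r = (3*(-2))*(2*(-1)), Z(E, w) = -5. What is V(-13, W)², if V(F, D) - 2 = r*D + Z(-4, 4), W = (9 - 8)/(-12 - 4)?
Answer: 225/16 ≈ 14.063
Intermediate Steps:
r = 12 (r = -6*(-2) = 12)
W = -1/16 (W = 1/(-16) = 1*(-1/16) = -1/16 ≈ -0.062500)
V(F, D) = -3 + 12*D (V(F, D) = 2 + (12*D - 5) = 2 + (-5 + 12*D) = -3 + 12*D)
V(-13, W)² = (-3 + 12*(-1/16))² = (-3 - ¾)² = (-15/4)² = 225/16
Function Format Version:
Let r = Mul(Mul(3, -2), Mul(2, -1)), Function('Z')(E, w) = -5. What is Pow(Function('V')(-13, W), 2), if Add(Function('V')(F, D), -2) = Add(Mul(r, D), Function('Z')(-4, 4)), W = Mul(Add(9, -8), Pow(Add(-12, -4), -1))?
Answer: Rational(225, 16) ≈ 14.063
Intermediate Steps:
r = 12 (r = Mul(-6, -2) = 12)
W = Rational(-1, 16) (W = Mul(1, Pow(-16, -1)) = Mul(1, Rational(-1, 16)) = Rational(-1, 16) ≈ -0.062500)
Function('V')(F, D) = Add(-3, Mul(12, D)) (Function('V')(F, D) = Add(2, Add(Mul(12, D), -5)) = Add(2, Add(-5, Mul(12, D))) = Add(-3, Mul(12, D)))
Pow(Function('V')(-13, W), 2) = Pow(Add(-3, Mul(12, Rational(-1, 16))), 2) = Pow(Add(-3, Rational(-3, 4)), 2) = Pow(Rational(-15, 4), 2) = Rational(225, 16)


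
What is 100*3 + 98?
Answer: 398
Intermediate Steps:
100*3 + 98 = 300 + 98 = 398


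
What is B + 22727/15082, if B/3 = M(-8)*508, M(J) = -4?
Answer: -91917145/15082 ≈ -6094.5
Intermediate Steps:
B = -6096 (B = 3*(-4*508) = 3*(-2032) = -6096)
B + 22727/15082 = -6096 + 22727/15082 = -91917145/15082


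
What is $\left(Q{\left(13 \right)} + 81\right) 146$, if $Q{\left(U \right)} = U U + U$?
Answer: $38398$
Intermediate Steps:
$Q{\left(U \right)} = U + U^{2}$ ($Q{\left(U \right)} = U^{2} + U = U + U^{2}$)
$\left(Q{\left(13 \right)} + 81\right) 146 = \left(13 \left(1 + 13\right) + 81\right) 146 = \left(13 \cdot 14 + 81\right) 146 = \left(182 + 81\right) 146 = 263 \cdot 146 = 38398$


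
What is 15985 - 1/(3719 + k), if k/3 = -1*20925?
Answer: 944010161/59056 ≈ 15985.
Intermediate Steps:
k = -62775 (k = 3*(-1*20925) = 3*(-20925) = -62775)
15985 - 1/(3719 + k) = 15985 - 1/(3719 - 62775) = 15985 - 1/(-59056) = 15985 - 1*(-1/59056) = 15985 + 1/59056 = 944010161/59056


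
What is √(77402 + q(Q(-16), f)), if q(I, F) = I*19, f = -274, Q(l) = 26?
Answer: 2*√19474 ≈ 279.10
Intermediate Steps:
q(I, F) = 19*I
√(77402 + q(Q(-16), f)) = √(77402 + 19*26) = √(77402 + 494) = √77896 = 2*√19474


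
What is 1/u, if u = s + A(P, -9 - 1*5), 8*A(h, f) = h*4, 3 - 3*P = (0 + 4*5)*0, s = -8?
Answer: -2/15 ≈ -0.13333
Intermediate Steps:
P = 1 (P = 1 - (0 + 4*5)*0/3 = 1 - (0 + 20)*0/3 = 1 - 20*0/3 = 1 - ⅓*0 = 1 + 0 = 1)
A(h, f) = h/2 (A(h, f) = (h*4)/8 = (4*h)/8 = h/2)
u = -15/2 (u = -8 + (½)*1 = -8 + ½ = -15/2 ≈ -7.5000)
1/u = 1/(-15/2) = -2/15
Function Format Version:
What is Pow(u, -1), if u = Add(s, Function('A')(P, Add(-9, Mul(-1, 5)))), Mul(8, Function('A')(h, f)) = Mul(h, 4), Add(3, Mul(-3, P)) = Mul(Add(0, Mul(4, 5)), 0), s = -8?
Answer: Rational(-2, 15) ≈ -0.13333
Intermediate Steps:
P = 1 (P = Add(1, Mul(Rational(-1, 3), Mul(Add(0, Mul(4, 5)), 0))) = Add(1, Mul(Rational(-1, 3), Mul(Add(0, 20), 0))) = Add(1, Mul(Rational(-1, 3), Mul(20, 0))) = Add(1, Mul(Rational(-1, 3), 0)) = Add(1, 0) = 1)
Function('A')(h, f) = Mul(Rational(1, 2), h) (Function('A')(h, f) = Mul(Rational(1, 8), Mul(h, 4)) = Mul(Rational(1, 8), Mul(4, h)) = Mul(Rational(1, 2), h))
u = Rational(-15, 2) (u = Add(-8, Mul(Rational(1, 2), 1)) = Add(-8, Rational(1, 2)) = Rational(-15, 2) ≈ -7.5000)
Pow(u, -1) = Pow(Rational(-15, 2), -1) = Rational(-2, 15)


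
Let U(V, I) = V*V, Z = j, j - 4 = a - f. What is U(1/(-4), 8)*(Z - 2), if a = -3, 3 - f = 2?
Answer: -⅛ ≈ -0.12500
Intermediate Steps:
f = 1 (f = 3 - 1*2 = 3 - 2 = 1)
j = 0 (j = 4 + (-3 - 1*1) = 4 + (-3 - 1) = 4 - 4 = 0)
Z = 0
U(V, I) = V²
U(1/(-4), 8)*(Z - 2) = (1/(-4))²*(0 - 2) = (-¼)²*(-2) = (1/16)*(-2) = -⅛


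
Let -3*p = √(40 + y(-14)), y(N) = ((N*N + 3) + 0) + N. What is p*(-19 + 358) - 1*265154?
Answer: -266849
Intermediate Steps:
y(N) = 3 + N + N² (y(N) = ((N² + 3) + 0) + N = ((3 + N²) + 0) + N = (3 + N²) + N = 3 + N + N²)
p = -5 (p = -√(40 + (3 - 14 + (-14)²))/3 = -√(40 + (3 - 14 + 196))/3 = -√(40 + 185)/3 = -√225/3 = -⅓*15 = -5)
p*(-19 + 358) - 1*265154 = -5*(-19 + 358) - 1*265154 = -5*339 - 265154 = -1695 - 265154 = -266849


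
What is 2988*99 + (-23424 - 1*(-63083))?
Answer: 335471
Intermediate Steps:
2988*99 + (-23424 - 1*(-63083)) = 295812 + (-23424 + 63083) = 295812 + 39659 = 335471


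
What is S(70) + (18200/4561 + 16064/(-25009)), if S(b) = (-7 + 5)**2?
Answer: 838160092/114066049 ≈ 7.3480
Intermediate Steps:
S(b) = 4 (S(b) = (-2)**2 = 4)
S(70) + (18200/4561 + 16064/(-25009)) = 4 + (18200/4561 + 16064/(-25009)) = 4 + (18200*(1/4561) + 16064*(-1/25009)) = 4 + (18200/4561 - 16064/25009) = 4 + 381895896/114066049 = 838160092/114066049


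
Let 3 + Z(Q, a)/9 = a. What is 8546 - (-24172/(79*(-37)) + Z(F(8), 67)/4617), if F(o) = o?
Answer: 12802131146/1499499 ≈ 8537.6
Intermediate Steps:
Z(Q, a) = -27 + 9*a
8546 - (-24172/(79*(-37)) + Z(F(8), 67)/4617) = 8546 - (-24172/(79*(-37)) + (-27 + 9*67)/4617) = 8546 - (-24172/(-2923) + (-27 + 603)*(1/4617)) = 8546 - (-24172*(-1/2923) + 576*(1/4617)) = 8546 - (24172/2923 + 64/513) = 8546 - 1*12587308/1499499 = 8546 - 12587308/1499499 = 12802131146/1499499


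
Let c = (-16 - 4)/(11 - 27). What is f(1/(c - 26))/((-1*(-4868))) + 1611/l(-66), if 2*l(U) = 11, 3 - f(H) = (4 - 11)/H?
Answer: 62731293/214192 ≈ 292.87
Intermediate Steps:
c = 5/4 (c = -20/(-16) = -20*(-1/16) = 5/4 ≈ 1.2500)
f(H) = 3 + 7/H (f(H) = 3 - (4 - 11)/H = 3 - (-7)/H = 3 + 7/H)
l(U) = 11/2 (l(U) = (½)*11 = 11/2)
f(1/(c - 26))/((-1*(-4868))) + 1611/l(-66) = (3 + 7/(1/(5/4 - 26)))/((-1*(-4868))) + 1611/(11/2) = (3 + 7/(1/(-99/4)))/4868 + 1611*(2/11) = (3 + 7/(-4/99))*(1/4868) + 3222/11 = (3 + 7*(-99/4))*(1/4868) + 3222/11 = (3 - 693/4)*(1/4868) + 3222/11 = -681/4*1/4868 + 3222/11 = -681/19472 + 3222/11 = 62731293/214192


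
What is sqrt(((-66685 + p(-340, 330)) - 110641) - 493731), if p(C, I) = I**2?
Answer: I*sqrt(562157) ≈ 749.77*I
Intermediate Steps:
sqrt(((-66685 + p(-340, 330)) - 110641) - 493731) = sqrt(((-66685 + 330**2) - 110641) - 493731) = sqrt(((-66685 + 108900) - 110641) - 493731) = sqrt((42215 - 110641) - 493731) = sqrt(-68426 - 493731) = sqrt(-562157) = I*sqrt(562157)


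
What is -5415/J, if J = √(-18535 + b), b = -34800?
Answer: 1083*I*√53335/10667 ≈ 23.447*I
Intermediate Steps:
J = I*√53335 (J = √(-18535 - 34800) = √(-53335) = I*√53335 ≈ 230.94*I)
-5415/J = -5415*(-I*√53335/53335) = -(-1083)*I*√53335/10667 = 1083*I*√53335/10667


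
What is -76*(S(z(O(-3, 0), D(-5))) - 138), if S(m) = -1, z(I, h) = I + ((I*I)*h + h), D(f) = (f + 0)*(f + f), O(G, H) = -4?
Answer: 10564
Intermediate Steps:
D(f) = 2*f² (D(f) = f*(2*f) = 2*f²)
z(I, h) = I + h + h*I² (z(I, h) = I + (I²*h + h) = I + (h*I² + h) = I + (h + h*I²) = I + h + h*I²)
-76*(S(z(O(-3, 0), D(-5))) - 138) = -76*(-1 - 138) = -76*(-139) = 10564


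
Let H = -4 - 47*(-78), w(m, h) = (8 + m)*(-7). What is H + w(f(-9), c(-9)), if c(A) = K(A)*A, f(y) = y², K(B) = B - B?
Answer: 3039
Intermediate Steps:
K(B) = 0
c(A) = 0 (c(A) = 0*A = 0)
w(m, h) = -56 - 7*m
H = 3662 (H = -4 + 3666 = 3662)
H + w(f(-9), c(-9)) = 3662 + (-56 - 7*(-9)²) = 3662 + (-56 - 7*81) = 3662 + (-56 - 567) = 3662 - 623 = 3039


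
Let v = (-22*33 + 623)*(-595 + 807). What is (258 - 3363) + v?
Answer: -24941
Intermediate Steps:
v = -21836 (v = (-726 + 623)*212 = -103*212 = -21836)
(258 - 3363) + v = (258 - 3363) - 21836 = -3105 - 21836 = -24941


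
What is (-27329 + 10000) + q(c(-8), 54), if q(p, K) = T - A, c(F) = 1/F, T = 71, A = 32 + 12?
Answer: -17302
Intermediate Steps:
A = 44
q(p, K) = 27 (q(p, K) = 71 - 1*44 = 71 - 44 = 27)
(-27329 + 10000) + q(c(-8), 54) = (-27329 + 10000) + 27 = -17329 + 27 = -17302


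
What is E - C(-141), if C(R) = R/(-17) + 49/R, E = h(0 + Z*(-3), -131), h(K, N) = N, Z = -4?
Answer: -333055/2397 ≈ -138.95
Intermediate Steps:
E = -131
C(R) = 49/R - R/17 (C(R) = R*(-1/17) + 49/R = -R/17 + 49/R = 49/R - R/17)
E - C(-141) = -131 - (49/(-141) - 1/17*(-141)) = -131 - (49*(-1/141) + 141/17) = -131 - (-49/141 + 141/17) = -131 - 1*19048/2397 = -131 - 19048/2397 = -333055/2397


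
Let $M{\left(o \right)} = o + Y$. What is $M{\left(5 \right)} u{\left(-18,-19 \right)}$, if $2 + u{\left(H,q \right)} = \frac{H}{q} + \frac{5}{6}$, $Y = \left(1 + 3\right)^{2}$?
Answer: $- \frac{175}{38} \approx -4.6053$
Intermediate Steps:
$Y = 16$ ($Y = 4^{2} = 16$)
$M{\left(o \right)} = 16 + o$ ($M{\left(o \right)} = o + 16 = 16 + o$)
$u{\left(H,q \right)} = - \frac{7}{6} + \frac{H}{q}$ ($u{\left(H,q \right)} = -2 + \left(\frac{H}{q} + \frac{5}{6}\right) = -2 + \left(\frac{5}{6} + \frac{H}{q}\right) = - \frac{7}{6} + \frac{H}{q}$)
$M{\left(5 \right)} u{\left(-18,-19 \right)} = \left(16 + 5\right) \left(- \frac{7}{6} - \frac{18}{-19}\right) = 21 \left(- \frac{7}{6} - - \frac{18}{19}\right) = 21 \left(- \frac{7}{6} + \frac{18}{19}\right) = 21 \left(- \frac{25}{114}\right) = - \frac{175}{38}$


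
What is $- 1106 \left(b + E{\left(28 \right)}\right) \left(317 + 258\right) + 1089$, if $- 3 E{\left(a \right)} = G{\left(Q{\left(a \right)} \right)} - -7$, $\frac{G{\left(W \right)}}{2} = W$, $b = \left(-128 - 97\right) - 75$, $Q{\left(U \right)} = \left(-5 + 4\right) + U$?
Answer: $\frac{611151217}{3} \approx 2.0372 \cdot 10^{8}$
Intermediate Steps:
$Q{\left(U \right)} = -1 + U$
$b = -300$ ($b = -225 - 75 = -300$)
$G{\left(W \right)} = 2 W$
$E{\left(a \right)} = - \frac{5}{3} - \frac{2 a}{3}$ ($E{\left(a \right)} = - \frac{2 \left(-1 + a\right) - -7}{3} = - \frac{\left(-2 + 2 a\right) + 7}{3} = - \frac{5 + 2 a}{3} = - \frac{5}{3} - \frac{2 a}{3}$)
$- 1106 \left(b + E{\left(28 \right)}\right) \left(317 + 258\right) + 1089 = - 1106 \left(-300 - \frac{61}{3}\right) \left(317 + 258\right) + 1089 = - 1106 \left(-300 - \frac{61}{3}\right) 575 + 1089 = - 1106 \left(\left(- \frac{961}{3}\right) 575\right) + 1089 = \left(-1106\right) \left(- \frac{552575}{3}\right) + 1089 = \frac{611147950}{3} + 1089 = \frac{611151217}{3}$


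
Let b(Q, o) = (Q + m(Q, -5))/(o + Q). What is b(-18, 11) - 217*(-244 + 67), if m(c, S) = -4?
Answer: 268885/7 ≈ 38412.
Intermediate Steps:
b(Q, o) = (-4 + Q)/(Q + o) (b(Q, o) = (Q - 4)/(o + Q) = (-4 + Q)/(Q + o))
b(-18, 11) - 217*(-244 + 67) = (-4 - 18)/(-18 + 11) - 217*(-244 + 67) = -22/(-7) - 217*(-177) = -1/7*(-22) + 38409 = 22/7 + 38409 = 268885/7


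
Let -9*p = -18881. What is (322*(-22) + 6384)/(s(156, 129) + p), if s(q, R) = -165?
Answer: -1575/4349 ≈ -0.36215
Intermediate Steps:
p = 18881/9 (p = -⅑*(-18881) = 18881/9 ≈ 2097.9)
(322*(-22) + 6384)/(s(156, 129) + p) = (322*(-22) + 6384)/(-165 + 18881/9) = (-7084 + 6384)/(17396/9) = -700*9/17396 = -1575/4349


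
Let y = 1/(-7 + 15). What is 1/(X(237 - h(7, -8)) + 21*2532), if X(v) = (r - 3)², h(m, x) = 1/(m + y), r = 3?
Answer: 1/53172 ≈ 1.8807e-5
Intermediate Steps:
y = ⅛ (y = 1/8 = ⅛ ≈ 0.12500)
h(m, x) = 1/(⅛ + m) (h(m, x) = 1/(m + ⅛) = 1/(⅛ + m))
X(v) = 0 (X(v) = (3 - 3)² = 0² = 0)
1/(X(237 - h(7, -8)) + 21*2532) = 1/(0 + 21*2532) = 1/(0 + 53172) = 1/53172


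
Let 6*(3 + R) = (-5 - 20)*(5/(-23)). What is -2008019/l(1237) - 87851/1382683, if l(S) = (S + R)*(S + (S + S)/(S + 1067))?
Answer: -35595576599719603/25851824182789667 ≈ -1.3769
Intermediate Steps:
R = -289/138 (R = -3 + ((-5 - 20)*(5/(-23)))/6 = -3 + (-125*(-1)/23)/6 = -3 + (-25*(-5/23))/6 = -3 + (1/6)*(125/23) = -3 + 125/138 = -289/138 ≈ -2.0942)
l(S) = (-289/138 + S)*(S + 2*S/(1067 + S)) (l(S) = (S - 289/138)*(S + (S + S)/(S + 1067)) = (-289/138 + S)*(S + (2*S)/(1067 + S)) = (-289/138 + S)*(S + 2*S/(1067 + S)))
-2008019/l(1237) - 87851/1382683 = -2008019*138*(1067 + 1237)/(1237*(-308941 + 138*1237**2 + 147233*1237)) - 87851/1382683 = -2008019*317952/(1237*(-308941 + 138*1530169 + 182127221)) - 87851*1/1382683 = -2008019*317952/(1237*(-308941 + 211163322 + 182127221)) - 87851/1382683 = -2008019/((1/138)*1237*(1/2304)*392981602) - 87851/1382683 = -2008019/243059120837/158976 - 87851/1382683 = -2008019*158976/243059120837 - 87851/1382683 = -24555909888/18696855449 - 87851/1382683 = -35595576599719603/25851824182789667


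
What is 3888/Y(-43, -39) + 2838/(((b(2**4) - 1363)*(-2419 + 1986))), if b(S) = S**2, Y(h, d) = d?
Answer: -207058694/2077101 ≈ -99.686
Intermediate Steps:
3888/Y(-43, -39) + 2838/(((b(2**4) - 1363)*(-2419 + 1986))) = 3888/(-39) + 2838/((((2**4)**2 - 1363)*(-2419 + 1986))) = 3888*(-1/39) + 2838/(((16**2 - 1363)*(-433))) = -1296/13 + 2838/(((256 - 1363)*(-433))) = -1296/13 + 2838/((-1107*(-433))) = -1296/13 + 2838/479331 = -1296/13 + 2838*(1/479331) = -1296/13 + 946/159777 = -207058694/2077101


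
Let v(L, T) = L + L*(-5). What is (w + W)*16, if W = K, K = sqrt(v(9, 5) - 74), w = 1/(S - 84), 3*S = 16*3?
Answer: -4/17 + 16*I*sqrt(110) ≈ -0.23529 + 167.81*I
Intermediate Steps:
v(L, T) = -4*L (v(L, T) = L - 5*L = -4*L)
S = 16 (S = (16*3)/3 = (1/3)*48 = 16)
w = -1/68 (w = 1/(16 - 84) = 1/(-68) = -1/68 ≈ -0.014706)
K = I*sqrt(110) (K = sqrt(-4*9 - 74) = sqrt(-36 - 74) = sqrt(-110) = I*sqrt(110) ≈ 10.488*I)
W = I*sqrt(110) ≈ 10.488*I
(w + W)*16 = (-1/68 + I*sqrt(110))*16 = -4/17 + 16*I*sqrt(110)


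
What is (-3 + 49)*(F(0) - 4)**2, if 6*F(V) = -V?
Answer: 736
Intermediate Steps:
F(V) = -V/6 (F(V) = (-V)/6 = -V/6)
(-3 + 49)*(F(0) - 4)**2 = (-3 + 49)*(-1/6*0 - 4)**2 = 46*(0 - 4)**2 = 46*(-4)**2 = 46*16 = 736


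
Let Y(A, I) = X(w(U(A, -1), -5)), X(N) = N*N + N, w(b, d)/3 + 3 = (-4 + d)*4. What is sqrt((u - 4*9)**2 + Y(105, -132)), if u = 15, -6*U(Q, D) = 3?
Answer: 9*sqrt(173) ≈ 118.38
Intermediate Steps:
U(Q, D) = -1/2 (U(Q, D) = -1/6*3 = -1/2)
w(b, d) = -57 + 12*d (w(b, d) = -9 + 3*((-4 + d)*4) = -9 + 3*(-16 + 4*d) = -9 + (-48 + 12*d) = -57 + 12*d)
X(N) = N + N**2 (X(N) = N**2 + N = N + N**2)
Y(A, I) = 13572 (Y(A, I) = (-57 + 12*(-5))*(1 + (-57 + 12*(-5))) = (-57 - 60)*(1 + (-57 - 60)) = -117*(1 - 117) = -117*(-116) = 13572)
sqrt((u - 4*9)**2 + Y(105, -132)) = sqrt((15 - 4*9)**2 + 13572) = sqrt((15 - 36)**2 + 13572) = sqrt((-21)**2 + 13572) = sqrt(441 + 13572) = sqrt(14013) = 9*sqrt(173)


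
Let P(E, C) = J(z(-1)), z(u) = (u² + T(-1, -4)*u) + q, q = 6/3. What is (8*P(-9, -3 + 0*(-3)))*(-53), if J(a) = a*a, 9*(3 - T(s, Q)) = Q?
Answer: -6784/81 ≈ -83.753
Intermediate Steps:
T(s, Q) = 3 - Q/9
q = 2 (q = 6*(⅓) = 2)
z(u) = 2 + u² + 31*u/9 (z(u) = (u² + (3 - ⅑*(-4))*u) + 2 = (u² + (3 + 4/9)*u) + 2 = (u² + 31*u/9) + 2 = 2 + u² + 31*u/9)
J(a) = a²
P(E, C) = 16/81 (P(E, C) = (2 + (-1)² + (31/9)*(-1))² = (2 + 1 - 31/9)² = (-4/9)² = 16/81)
(8*P(-9, -3 + 0*(-3)))*(-53) = (8*(16/81))*(-53) = (128/81)*(-53) = -6784/81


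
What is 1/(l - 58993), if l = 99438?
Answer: 1/40445 ≈ 2.4725e-5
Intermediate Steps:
1/(l - 58993) = 1/(99438 - 58993) = 1/40445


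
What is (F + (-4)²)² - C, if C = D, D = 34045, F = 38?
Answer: -31129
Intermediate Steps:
C = 34045
(F + (-4)²)² - C = (38 + (-4)²)² - 1*34045 = (38 + 16)² - 34045 = 54² - 34045 = 2916 - 34045 = -31129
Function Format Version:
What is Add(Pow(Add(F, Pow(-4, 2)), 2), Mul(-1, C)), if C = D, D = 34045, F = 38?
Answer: -31129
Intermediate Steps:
C = 34045
Add(Pow(Add(F, Pow(-4, 2)), 2), Mul(-1, C)) = Add(Pow(Add(38, Pow(-4, 2)), 2), Mul(-1, 34045)) = Add(Pow(Add(38, 16), 2), -34045) = Add(Pow(54, 2), -34045) = Add(2916, -34045) = -31129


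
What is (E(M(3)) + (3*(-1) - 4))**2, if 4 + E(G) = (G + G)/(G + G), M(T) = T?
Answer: 100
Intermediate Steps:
E(G) = -3 (E(G) = -4 + (G + G)/(G + G) = -4 + (2*G)/((2*G)) = -4 + (2*G)*(1/(2*G)) = -4 + 1 = -3)
(E(M(3)) + (3*(-1) - 4))**2 = (-3 + (3*(-1) - 4))**2 = (-3 + (-3 - 4))**2 = (-3 - 7)**2 = (-10)**2 = 100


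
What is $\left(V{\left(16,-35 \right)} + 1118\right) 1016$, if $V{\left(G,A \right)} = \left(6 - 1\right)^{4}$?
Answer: $1770888$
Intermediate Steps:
$V{\left(G,A \right)} = 625$ ($V{\left(G,A \right)} = 5^{4} = 625$)
$\left(V{\left(16,-35 \right)} + 1118\right) 1016 = \left(625 + 1118\right) 1016 = 1743 \cdot 1016 = 1770888$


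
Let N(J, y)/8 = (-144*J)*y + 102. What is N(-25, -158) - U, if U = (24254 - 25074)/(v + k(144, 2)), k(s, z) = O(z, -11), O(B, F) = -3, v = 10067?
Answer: -11446753139/2516 ≈ -4.5496e+6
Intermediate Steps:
N(J, y) = 816 - 1152*J*y (N(J, y) = 8*((-144*J)*y + 102) = 8*(-144*J*y + 102) = 8*(102 - 144*J*y) = 816 - 1152*J*y)
k(s, z) = -3
U = -205/2516 (U = (24254 - 25074)/(10067 - 3) = -820/10064 = -820*1/10064 = -205/2516 ≈ -0.081479)
N(-25, -158) - U = (816 - 1152*(-25)*(-158)) - 1*(-205/2516) = (816 - 4550400) + 205/2516 = -4549584 + 205/2516 = -11446753139/2516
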